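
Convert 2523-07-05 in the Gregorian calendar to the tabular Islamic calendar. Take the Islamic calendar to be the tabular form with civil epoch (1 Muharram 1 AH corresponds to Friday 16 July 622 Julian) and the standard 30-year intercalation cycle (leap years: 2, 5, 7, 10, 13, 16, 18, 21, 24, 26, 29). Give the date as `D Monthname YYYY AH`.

20 Rabi' al-Thani 1960 AH

Julian Day Number of the source date = 2642752.
Converting JDN 2642752 to the tabular Islamic calendar gives 20 Rabi' al-Thani 1960 AH.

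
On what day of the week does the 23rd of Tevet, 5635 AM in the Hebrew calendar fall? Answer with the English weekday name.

In the Gregorian calendar this is 31 December 1874 (JDN 2405889).
2405889 ≡ 3 (mod 7); counting from Monday = 0 gives Thursday.

Thursday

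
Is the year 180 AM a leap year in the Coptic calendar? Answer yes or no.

180 mod 4 = 0; in the Coptic calendar a year is leap when year mod 4 = 3, so it is a common year.

no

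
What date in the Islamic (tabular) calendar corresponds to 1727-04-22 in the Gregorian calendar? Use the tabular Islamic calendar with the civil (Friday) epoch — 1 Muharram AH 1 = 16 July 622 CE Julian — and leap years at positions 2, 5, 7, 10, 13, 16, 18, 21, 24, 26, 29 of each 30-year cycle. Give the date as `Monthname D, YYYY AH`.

Both dates share Julian Day Number 2351945; in the tabular Islamic calendar that is 1 Ramadan 1139 AH.

Ramadan 1, 1139 AH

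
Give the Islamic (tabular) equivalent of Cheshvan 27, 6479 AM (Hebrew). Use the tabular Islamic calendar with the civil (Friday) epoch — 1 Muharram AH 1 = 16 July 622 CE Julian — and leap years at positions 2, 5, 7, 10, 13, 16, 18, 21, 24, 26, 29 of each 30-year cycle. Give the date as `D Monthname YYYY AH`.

The source date corresponds to 12 November 2718 in the Gregorian calendar (JDN 2714104).
That day falls on 26 Sha'ban 2161 AH in the tabular Islamic calendar.

26 Sha'ban 2161 AH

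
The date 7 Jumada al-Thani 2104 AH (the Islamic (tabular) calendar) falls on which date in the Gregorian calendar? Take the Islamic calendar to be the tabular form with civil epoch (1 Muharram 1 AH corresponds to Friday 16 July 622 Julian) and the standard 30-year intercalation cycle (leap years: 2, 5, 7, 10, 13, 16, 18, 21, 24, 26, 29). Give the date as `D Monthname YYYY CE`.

Julian Day Number of the source date = 2693827.
Converting JDN 2693827 to the Gregorian calendar gives 7 May 2663 CE.

7 May 2663 CE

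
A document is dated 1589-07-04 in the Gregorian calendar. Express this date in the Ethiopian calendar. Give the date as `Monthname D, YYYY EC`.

Sene 30, 1581 EC

Both dates share Julian Day Number 2301615; in the Ethiopian calendar that is 30 Sene 1581 EC.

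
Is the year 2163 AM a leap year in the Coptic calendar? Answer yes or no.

yes

2163 mod 4 = 3; in the Coptic calendar a year is leap when year mod 4 = 3, so it is a leap year.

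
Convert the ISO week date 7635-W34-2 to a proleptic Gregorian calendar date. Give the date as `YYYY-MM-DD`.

7635-08-21

ISO week 1 of 7635 is the week containing the first Thursday of 7635.
Week 34, day 2 (Tuesday) lands on 7635-08-21.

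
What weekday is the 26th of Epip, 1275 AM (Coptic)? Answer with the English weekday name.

This is JDN 2290683 (30 July 1559 Gregorian).
Since JDN mod 7 = 3 (0 = Monday), the day is Thursday.

Thursday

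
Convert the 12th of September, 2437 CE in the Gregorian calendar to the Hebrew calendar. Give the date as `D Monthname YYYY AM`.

11 Elul 6197 AM

Both dates share Julian Day Number 2611411; in the Hebrew calendar that is 11 Elul 6197 AM.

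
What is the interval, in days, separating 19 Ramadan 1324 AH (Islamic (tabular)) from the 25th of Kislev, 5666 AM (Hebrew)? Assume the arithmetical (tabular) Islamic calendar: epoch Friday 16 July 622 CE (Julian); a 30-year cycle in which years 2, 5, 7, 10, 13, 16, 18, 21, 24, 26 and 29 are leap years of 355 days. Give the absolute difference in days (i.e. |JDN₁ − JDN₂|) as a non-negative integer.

JDN of the first date = 2417521.
JDN of the second date = 2417203.
|2417203 − 2417521| = 318.

318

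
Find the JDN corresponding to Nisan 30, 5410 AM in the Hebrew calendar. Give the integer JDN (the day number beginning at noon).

2323831

Equivalently 1 May 1650 (Gregorian).
JDN 2451545 is 1 January 2000 CE (Gregorian); the target day is −127714 days from there, so JDN = 2323831.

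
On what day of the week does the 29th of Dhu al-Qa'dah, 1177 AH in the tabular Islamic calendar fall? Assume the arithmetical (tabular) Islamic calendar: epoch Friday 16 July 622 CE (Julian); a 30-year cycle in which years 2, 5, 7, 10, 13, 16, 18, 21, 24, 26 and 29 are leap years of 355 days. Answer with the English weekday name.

In the Gregorian calendar this is 30 May 1764 (JDN 2365498).
JDN 2365498 mod 7 = 2, and JDN 0 was a Monday, so this is a Wednesday.

Wednesday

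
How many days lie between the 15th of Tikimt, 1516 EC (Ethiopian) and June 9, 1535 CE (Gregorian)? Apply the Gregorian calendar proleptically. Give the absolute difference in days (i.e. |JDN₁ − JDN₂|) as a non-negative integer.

JDN of the first date = 2277619.
JDN of the second date = 2281866.
|2281866 − 2277619| = 4247.

4247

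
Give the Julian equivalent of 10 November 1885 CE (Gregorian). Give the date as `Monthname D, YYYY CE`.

October 29, 1885 CE

The Julian–Gregorian offset here is 12 days (Julian trailing).
10 November 1885 Gregorian − 12 days → 29 October 1885 Julian.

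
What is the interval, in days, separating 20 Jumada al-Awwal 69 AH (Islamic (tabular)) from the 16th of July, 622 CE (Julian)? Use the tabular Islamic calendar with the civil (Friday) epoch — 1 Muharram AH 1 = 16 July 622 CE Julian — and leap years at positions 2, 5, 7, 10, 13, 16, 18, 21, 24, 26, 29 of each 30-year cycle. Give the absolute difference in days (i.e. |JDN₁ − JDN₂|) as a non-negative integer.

JDN of the first date = 1972674.
JDN of the second date = 1948440.
|1948440 − 1972674| = 24234.

24234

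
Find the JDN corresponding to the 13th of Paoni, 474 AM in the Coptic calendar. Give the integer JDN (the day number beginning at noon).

1998075

In the proleptic Gregorian calendar the same day is 11 June 758.
JDN 2400001 is 17 November 1858 CE (Gregorian), MJD 0; the target day is −401926 days from there, so JDN = 1998075.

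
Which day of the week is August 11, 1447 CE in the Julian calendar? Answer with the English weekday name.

This is JDN 2249797 (20 August 1447 Gregorian).
Since JDN mod 7 = 4 (0 = Monday), the day is Friday.

Friday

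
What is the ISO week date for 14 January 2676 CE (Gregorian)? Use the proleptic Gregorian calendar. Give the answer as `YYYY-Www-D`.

2676-W02-5

The weekday is Friday (ISO weekday 5).
That Friday belongs to ISO week 2 of ISO year 2676.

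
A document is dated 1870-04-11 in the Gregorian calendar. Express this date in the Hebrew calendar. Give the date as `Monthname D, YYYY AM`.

Julian Day Number of the source date = 2404164.
Converting JDN 2404164 to the Hebrew calendar gives 10 Nisan 5630 AM.

Nisan 10, 5630 AM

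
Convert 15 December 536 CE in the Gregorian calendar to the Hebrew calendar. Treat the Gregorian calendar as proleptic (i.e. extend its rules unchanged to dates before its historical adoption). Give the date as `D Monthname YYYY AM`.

Both dates share Julian Day Number 1917179; in the Hebrew calendar that is 14 Tevet 4297 AM.

14 Tevet 4297 AM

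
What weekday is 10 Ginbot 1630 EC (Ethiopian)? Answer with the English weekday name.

Saturday

Equivalently 15 May 1638 Gregorian, JDN 2319462.
JDN 2319462 mod 7 = 5, and JDN 0 was a Monday, so this is a Saturday.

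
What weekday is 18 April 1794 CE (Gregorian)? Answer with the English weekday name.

Since JDN mod 7 = 4 (0 = Monday), the day is Friday.

Friday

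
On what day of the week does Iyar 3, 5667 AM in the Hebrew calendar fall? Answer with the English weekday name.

This is JDN 2417683 (17 April 1907 Gregorian).
Since JDN mod 7 = 2 (0 = Monday), the day is Wednesday.

Wednesday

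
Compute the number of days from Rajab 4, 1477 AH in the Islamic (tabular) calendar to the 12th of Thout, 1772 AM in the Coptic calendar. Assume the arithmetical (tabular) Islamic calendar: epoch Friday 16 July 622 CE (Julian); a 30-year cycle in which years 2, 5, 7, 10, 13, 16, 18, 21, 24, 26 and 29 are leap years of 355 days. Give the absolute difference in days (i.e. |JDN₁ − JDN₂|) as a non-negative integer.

First date → JDN 2471665; second date → JDN 2471899.
The interval is |2471665 − 2471899| = 234 days.

234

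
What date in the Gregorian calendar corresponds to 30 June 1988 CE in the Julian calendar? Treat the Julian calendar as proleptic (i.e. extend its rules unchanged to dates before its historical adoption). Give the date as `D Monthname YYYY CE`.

At this point the Julian calendar is 13 days behind the Gregorian.
30 June 1988 Julian + 13 days → 13 July 1988 Gregorian.

13 July 1988 CE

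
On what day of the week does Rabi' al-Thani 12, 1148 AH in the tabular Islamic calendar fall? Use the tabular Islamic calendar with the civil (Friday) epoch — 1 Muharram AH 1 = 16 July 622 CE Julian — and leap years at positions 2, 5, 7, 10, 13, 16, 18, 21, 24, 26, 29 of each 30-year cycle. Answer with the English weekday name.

This is JDN 2354999 (1 September 1735 Gregorian).
Since JDN mod 7 = 3 (0 = Monday), the day is Thursday.

Thursday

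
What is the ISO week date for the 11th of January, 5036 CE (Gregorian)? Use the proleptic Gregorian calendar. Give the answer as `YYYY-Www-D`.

The weekday is Monday (ISO weekday 1).
That Monday belongs to ISO week 2 of ISO year 5036.

5036-W02-1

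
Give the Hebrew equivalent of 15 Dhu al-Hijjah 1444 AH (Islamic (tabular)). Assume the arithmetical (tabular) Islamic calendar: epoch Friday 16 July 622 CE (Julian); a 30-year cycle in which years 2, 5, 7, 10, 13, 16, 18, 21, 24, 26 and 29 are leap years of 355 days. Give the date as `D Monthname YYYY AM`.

Julian Day Number of the source date = 2460130.
Converting JDN 2460130 to the Hebrew calendar gives 15 Tammuz 5783 AM.

15 Tammuz 5783 AM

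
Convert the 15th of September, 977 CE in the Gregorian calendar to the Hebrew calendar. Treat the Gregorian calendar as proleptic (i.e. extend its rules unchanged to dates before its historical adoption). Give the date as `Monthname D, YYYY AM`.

Elul 23, 4737 AM

Julian Day Number of the source date = 2078160.
Converting JDN 2078160 to the Hebrew calendar gives 23 Elul 4737 AM.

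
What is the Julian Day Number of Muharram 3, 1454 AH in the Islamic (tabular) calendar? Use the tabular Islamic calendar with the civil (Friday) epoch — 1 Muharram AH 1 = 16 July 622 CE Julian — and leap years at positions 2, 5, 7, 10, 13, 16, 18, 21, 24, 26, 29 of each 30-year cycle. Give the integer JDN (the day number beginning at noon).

2463337

In the Gregorian calendar the same day is 14 April 2032.
JDN 2299161 is 15 October 1582 CE (Gregorian); the target day is +164176 days from there, so JDN = 2463337.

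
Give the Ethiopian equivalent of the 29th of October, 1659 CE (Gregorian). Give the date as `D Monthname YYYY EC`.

21 Tikimt 1652 EC

Both dates share Julian Day Number 2327299; in the Ethiopian calendar that is 21 Tikimt 1652 EC.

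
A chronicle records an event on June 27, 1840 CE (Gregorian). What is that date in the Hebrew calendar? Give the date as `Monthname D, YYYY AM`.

Sivan 26, 5600 AM

Julian Day Number of the source date = 2393284.
Converting JDN 2393284 to the Hebrew calendar gives 26 Sivan 5600 AM.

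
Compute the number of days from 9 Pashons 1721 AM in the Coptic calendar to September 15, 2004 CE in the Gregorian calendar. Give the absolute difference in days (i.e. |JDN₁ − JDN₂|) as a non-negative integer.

JDN of the first date = 2453508.
JDN of the second date = 2453264.
|2453264 − 2453508| = 244.

244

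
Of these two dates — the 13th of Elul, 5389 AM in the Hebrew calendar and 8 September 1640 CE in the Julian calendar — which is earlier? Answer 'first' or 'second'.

first

First date → JDN 2316284; second date → JDN 2320319.
JDN 2316284 < JDN 2320319, so the first date is earlier.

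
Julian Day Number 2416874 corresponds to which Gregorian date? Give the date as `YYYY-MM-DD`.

1905-01-28

JDN 2451545 is 1 Jan 2000; 2416874 is −34671 days from there.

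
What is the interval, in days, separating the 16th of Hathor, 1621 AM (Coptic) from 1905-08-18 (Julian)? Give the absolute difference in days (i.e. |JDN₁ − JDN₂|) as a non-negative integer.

279

First date → JDN 2416810; second date → JDN 2417089.
The interval is |2416810 − 2417089| = 279 days.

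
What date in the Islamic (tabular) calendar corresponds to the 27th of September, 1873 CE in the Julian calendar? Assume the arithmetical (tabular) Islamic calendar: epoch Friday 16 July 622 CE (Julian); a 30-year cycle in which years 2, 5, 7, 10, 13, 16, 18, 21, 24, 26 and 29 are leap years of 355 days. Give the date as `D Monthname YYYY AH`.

16 Sha'ban 1290 AH

Both dates share Julian Day Number 2405441; in the tabular Islamic calendar that is 16 Sha'ban 1290 AH.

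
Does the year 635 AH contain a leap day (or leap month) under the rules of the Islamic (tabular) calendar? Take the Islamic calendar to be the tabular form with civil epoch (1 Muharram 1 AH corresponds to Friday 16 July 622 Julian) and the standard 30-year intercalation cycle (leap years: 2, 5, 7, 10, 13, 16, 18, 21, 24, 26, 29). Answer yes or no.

yes

Year 635 AH is year 5 of its 30-year cycle; leap positions are 2, 5, 7, 10, 13, 16, 18, 21, 24, 26, 29, so it is a leap year (355 days).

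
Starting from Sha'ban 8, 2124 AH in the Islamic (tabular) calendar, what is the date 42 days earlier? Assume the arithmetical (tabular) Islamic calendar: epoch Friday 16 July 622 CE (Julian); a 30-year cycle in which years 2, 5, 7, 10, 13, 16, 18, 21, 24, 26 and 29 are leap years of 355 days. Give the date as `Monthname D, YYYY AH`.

Jumada al-Thani 25, 2124 AH

The starting date is JDN 2700974; 2700974 − 42 = 2700932.
JDN 2700932 corresponds to Jumada al-Thani 25, 2124 AH.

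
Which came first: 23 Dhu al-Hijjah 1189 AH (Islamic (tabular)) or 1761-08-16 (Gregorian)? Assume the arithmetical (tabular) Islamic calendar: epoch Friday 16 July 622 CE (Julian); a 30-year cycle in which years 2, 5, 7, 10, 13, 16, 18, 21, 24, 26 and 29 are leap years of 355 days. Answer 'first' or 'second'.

Converting both to JDN: 2369775 vs 2364480; the smaller is the second.

second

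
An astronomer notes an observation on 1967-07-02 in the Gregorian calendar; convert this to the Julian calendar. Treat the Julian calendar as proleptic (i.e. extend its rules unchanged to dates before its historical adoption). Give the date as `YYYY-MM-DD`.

1967-06-19

For dates in this range the Gregorian date is 13 days ahead of the Julian.
2 July 1967 Gregorian − 13 days → 19 June 1967 Julian.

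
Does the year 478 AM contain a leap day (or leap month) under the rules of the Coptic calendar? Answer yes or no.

478 mod 4 = 2; in the Coptic calendar a year is leap when year mod 4 = 3, so it is a common year.

no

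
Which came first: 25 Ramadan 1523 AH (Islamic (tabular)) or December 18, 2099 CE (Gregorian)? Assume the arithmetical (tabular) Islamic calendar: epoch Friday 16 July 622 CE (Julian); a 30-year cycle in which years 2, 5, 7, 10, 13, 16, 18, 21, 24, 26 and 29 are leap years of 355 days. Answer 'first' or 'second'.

Converting both to JDN: 2488046 vs 2488056; the smaller is the first.

first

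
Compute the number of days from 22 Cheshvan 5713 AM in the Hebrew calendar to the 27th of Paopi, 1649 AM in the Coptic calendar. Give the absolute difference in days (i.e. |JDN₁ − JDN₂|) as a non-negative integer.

7309

JDN of the first date = 2434327.
JDN of the second date = 2427018.
|2427018 − 2434327| = 7309.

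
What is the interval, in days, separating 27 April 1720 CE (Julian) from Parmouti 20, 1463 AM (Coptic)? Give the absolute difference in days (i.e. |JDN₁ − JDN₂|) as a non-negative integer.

First date → JDN 2349405; second date → JDN 2359254.
The interval is |2349405 − 2359254| = 9849 days.

9849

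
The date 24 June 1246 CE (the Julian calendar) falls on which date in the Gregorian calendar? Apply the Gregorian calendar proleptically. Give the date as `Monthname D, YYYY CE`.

The Julian–Gregorian offset here is 7 days (Julian trailing).
24 June 1246 Julian + 7 days → 1 July 1246 Gregorian.

July 1, 1246 CE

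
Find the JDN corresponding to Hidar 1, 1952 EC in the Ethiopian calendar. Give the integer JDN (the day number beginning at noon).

In the Gregorian calendar the same day is 11 November 1959.
JDN 2451545 is 1 January 2000 CE (Gregorian); the target day is −14661 days from there, so JDN = 2436884.

2436884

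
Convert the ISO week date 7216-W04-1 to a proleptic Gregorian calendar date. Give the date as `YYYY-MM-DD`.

7216-01-25

ISO week 1 of 7216 is the week containing the first Thursday of 7216.
Week 4, day 1 (Monday) lands on 7216-01-25.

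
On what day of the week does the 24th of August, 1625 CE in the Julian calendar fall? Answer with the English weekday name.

This is JDN 2314825 (3 September 1625 Gregorian).
2314825 ≡ 2 (mod 7); counting from Monday = 0 gives Wednesday.

Wednesday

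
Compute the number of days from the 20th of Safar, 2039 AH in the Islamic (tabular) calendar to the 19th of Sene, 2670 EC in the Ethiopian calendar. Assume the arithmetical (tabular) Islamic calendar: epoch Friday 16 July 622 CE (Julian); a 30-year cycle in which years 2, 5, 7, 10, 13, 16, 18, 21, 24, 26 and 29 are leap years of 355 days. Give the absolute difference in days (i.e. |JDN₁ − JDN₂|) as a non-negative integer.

First date → JDN 2670688; second date → JDN 2699361.
The interval is |2670688 − 2699361| = 28673 days.

28673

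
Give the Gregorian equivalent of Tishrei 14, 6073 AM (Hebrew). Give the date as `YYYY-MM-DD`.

2312-10-16

Julian Day Number of the source date = 2565789.
Converting JDN 2565789 to the Gregorian calendar gives 16 October 2312 CE.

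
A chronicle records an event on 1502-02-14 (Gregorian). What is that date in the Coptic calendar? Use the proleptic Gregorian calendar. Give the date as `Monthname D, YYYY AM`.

Meshir 10, 1218 AM

Both dates share Julian Day Number 2269698; in the Coptic calendar that is 10 Meshir 1218 AM.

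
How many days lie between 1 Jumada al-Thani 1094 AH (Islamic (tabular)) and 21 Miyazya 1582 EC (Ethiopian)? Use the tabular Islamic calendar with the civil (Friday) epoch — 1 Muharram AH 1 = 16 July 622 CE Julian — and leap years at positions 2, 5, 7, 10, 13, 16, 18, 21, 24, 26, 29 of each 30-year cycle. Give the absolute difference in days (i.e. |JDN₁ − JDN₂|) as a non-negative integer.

JDN of the first date = 2335911.
JDN of the second date = 2301911.
|2301911 − 2335911| = 34000.

34000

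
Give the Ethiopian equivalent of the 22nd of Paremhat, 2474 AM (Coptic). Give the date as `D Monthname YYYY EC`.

22 Megabit 2750 EC

Julian Day Number of the source date = 2728494.
Converting JDN 2728494 to the Ethiopian calendar gives 22 Megabit 2750 EC.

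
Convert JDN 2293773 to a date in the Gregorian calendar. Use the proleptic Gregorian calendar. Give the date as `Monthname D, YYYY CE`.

Counting from JDN 2299161 = 15 Oct 1582 gives an offset of -5388 days.

January 14, 1568 CE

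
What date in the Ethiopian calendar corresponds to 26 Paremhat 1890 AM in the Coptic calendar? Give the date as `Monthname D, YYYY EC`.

The source date corresponds to 5 April 2174 in the Gregorian calendar (JDN 2515192).
That day falls on 26 Megabit 2166 EC in the Ethiopian calendar.

Megabit 26, 2166 EC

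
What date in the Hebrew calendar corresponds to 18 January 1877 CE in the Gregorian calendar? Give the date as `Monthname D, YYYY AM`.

Shevat 4, 5637 AM

Both dates share Julian Day Number 2406638; in the Hebrew calendar that is 4 Shevat 5637 AM.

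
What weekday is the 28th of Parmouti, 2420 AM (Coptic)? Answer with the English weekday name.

Equivalently 12 May 2704 Gregorian, JDN 2708807.
2708807 ≡ 3 (mod 7); counting from Monday = 0 gives Thursday.

Thursday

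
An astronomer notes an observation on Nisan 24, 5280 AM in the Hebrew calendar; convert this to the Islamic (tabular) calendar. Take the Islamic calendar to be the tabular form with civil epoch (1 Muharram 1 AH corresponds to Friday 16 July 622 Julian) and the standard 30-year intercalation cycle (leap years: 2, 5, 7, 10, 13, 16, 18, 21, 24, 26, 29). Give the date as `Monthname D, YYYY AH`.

Julian Day Number of the source date = 2276340.
Converting JDN 2276340 to the tabular Islamic calendar gives 23 Rabi' al-Thani 926 AH.

Rabi' al-Thani 23, 926 AH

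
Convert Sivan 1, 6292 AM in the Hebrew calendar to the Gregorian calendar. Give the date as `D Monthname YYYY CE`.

6 June 2532 CE

Julian Day Number of the source date = 2646011.
Converting JDN 2646011 to the Gregorian calendar gives 6 June 2532 CE.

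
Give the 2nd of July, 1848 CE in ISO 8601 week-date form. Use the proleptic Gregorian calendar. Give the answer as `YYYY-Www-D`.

1848-W26-7

The weekday is Sunday (ISO weekday 7).
That Sunday belongs to ISO week 26 of ISO year 1848.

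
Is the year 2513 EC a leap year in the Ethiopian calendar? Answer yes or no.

2513 mod 4 = 1; in the Ethiopian calendar a year is leap when year mod 4 = 3, so it is a common year.

no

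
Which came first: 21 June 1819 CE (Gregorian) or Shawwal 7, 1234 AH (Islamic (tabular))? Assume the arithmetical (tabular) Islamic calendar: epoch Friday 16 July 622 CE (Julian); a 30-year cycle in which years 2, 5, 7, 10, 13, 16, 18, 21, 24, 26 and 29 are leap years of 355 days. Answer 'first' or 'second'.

first

The two dates have Julian Day Numbers 2385607 and 2385646 respectively.
Since 2385607 < 2385646, the first date comes first.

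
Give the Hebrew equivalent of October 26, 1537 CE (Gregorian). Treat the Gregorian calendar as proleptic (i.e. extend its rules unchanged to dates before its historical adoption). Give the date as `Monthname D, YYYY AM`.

Both dates share Julian Day Number 2282736; in the Hebrew calendar that is 11 Cheshvan 5298 AM.

Cheshvan 11, 5298 AM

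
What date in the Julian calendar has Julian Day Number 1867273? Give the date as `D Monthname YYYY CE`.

25 April 400 CE

The proleptic Gregorian equivalent of JDN 1867273 is 26 April 400.
In the Julian calendar that day is 25 April 400 CE.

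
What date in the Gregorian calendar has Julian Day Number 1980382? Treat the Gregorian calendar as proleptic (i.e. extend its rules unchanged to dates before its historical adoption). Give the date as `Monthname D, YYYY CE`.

January 1, 710 CE

JDN 2451545 is 1 Jan 2000; 1980382 is −471163 days from there.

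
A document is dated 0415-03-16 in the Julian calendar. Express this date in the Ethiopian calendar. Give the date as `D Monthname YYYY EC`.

Julian Day Number of the source date = 1872711.
Converting JDN 1872711 to the Ethiopian calendar gives 20 Megabit 407 EC.

20 Megabit 407 EC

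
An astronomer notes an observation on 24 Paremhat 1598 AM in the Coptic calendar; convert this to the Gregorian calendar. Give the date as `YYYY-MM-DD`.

Both dates share Julian Day Number 2408537; in the Gregorian calendar that is 1 April 1882 CE.

1882-04-01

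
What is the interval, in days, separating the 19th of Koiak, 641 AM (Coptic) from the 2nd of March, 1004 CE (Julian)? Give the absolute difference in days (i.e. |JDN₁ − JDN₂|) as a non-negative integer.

First date → JDN 2058898; second date → JDN 2087830.
The interval is |2058898 − 2087830| = 28932 days.

28932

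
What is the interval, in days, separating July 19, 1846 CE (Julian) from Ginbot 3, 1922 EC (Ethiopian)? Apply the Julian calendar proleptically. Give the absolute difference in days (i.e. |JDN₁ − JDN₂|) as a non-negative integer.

30599

JDN of the first date = 2395509.
JDN of the second date = 2426108.
|2426108 − 2395509| = 30599.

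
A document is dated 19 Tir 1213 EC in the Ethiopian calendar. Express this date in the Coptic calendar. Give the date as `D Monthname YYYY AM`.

19 Tobi 937 AM

The source date corresponds to 21 January 1221 in the proleptic Gregorian calendar (JDN 2167042).
That day falls on 19 Tobi 937 AM in the Coptic calendar.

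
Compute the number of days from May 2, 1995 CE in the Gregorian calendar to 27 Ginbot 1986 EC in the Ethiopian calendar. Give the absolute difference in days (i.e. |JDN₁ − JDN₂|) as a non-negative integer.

332

First date → JDN 2449840; second date → JDN 2449508.
The interval is |2449840 − 2449508| = 332 days.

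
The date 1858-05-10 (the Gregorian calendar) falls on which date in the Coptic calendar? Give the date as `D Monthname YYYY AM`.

Julian Day Number of the source date = 2399810.
Converting JDN 2399810 to the Coptic calendar gives 3 Pashons 1574 AM.

3 Pashons 1574 AM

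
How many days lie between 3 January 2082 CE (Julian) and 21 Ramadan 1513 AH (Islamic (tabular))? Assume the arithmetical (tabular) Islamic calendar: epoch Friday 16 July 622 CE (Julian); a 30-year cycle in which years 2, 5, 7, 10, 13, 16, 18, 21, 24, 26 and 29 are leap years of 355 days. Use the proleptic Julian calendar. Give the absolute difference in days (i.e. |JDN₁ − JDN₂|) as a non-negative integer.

JDN of the first date = 2481511.
JDN of the second date = 2484498.
|2484498 − 2481511| = 2987.

2987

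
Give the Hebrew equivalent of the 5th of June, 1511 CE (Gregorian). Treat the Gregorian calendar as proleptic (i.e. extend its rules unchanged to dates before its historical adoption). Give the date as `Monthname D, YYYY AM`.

Iyar 28, 5271 AM

Julian Day Number of the source date = 2273096.
Converting JDN 2273096 to the Hebrew calendar gives 28 Iyar 5271 AM.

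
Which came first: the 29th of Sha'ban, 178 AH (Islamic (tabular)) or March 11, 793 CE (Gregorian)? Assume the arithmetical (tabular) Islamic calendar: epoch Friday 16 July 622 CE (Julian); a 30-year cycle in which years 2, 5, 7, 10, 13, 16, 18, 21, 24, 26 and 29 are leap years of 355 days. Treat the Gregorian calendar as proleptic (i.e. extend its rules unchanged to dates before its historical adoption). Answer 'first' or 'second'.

second

First date → JDN 2011398; second date → JDN 2010767.
JDN 2010767 < JDN 2011398, so the second date is earlier.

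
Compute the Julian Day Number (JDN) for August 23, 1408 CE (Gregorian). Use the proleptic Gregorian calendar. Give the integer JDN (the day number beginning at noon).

JDN 2400001 is 17 November 1858 CE (Gregorian), MJD 0; the target day is −164445 days from there, so JDN = 2235556.

2235556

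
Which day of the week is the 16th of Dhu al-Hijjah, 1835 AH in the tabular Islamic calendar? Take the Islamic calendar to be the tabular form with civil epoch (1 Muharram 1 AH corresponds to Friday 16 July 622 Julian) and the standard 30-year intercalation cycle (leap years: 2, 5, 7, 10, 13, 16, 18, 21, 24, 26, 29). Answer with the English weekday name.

Equivalently 12 November 2402 Gregorian, JDN 2598688.
Since JDN mod 7 = 1 (0 = Monday), the day is Tuesday.

Tuesday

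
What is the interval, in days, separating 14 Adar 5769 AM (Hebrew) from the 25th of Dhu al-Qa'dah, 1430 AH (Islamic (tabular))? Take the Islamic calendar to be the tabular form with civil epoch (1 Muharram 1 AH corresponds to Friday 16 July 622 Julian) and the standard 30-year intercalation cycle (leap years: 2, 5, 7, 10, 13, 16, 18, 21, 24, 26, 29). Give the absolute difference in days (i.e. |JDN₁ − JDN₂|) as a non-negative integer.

248

First date → JDN 2454901; second date → JDN 2455149.
The interval is |2454901 − 2455149| = 248 days.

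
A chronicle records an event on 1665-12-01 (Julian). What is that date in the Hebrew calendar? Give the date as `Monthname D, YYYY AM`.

Tevet 3, 5426 AM

The source date corresponds to 11 December 1665 in the Gregorian calendar (JDN 2329534).
That day falls on 3 Tevet 5426 AM in the Hebrew calendar.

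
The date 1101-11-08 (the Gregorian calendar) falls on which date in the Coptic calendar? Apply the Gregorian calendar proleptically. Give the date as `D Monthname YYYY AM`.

Both dates share Julian Day Number 2123503; in the Coptic calendar that is 5 Hathor 818 AM.

5 Hathor 818 AM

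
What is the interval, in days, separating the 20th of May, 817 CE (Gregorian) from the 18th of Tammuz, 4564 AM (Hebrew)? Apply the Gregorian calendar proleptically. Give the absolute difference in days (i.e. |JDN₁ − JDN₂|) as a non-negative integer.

JDN of the first date = 2019603.
JDN of the second date = 2014900.
|2014900 − 2019603| = 4703.

4703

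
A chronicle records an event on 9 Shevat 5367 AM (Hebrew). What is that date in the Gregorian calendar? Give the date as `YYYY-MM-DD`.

Julian Day Number of the source date = 2308041.
Converting JDN 2308041 to the Gregorian calendar gives 6 February 1607 CE.

1607-02-06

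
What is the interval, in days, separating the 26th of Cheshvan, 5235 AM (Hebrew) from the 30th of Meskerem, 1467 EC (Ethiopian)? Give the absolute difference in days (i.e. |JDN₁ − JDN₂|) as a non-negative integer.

40

First date → JDN 2259746; second date → JDN 2259706.
The interval is |2259746 − 2259706| = 40 days.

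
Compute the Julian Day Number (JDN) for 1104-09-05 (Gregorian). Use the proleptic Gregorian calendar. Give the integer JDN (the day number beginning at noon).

JDN 2451545 is 1 January 2000 CE (Gregorian); the target day is −327010 days from there, so JDN = 2124535.

2124535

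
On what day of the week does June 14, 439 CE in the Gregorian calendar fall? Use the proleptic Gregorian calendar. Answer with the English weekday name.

Tuesday

Since JDN mod 7 = 1 (0 = Monday), the day is Tuesday.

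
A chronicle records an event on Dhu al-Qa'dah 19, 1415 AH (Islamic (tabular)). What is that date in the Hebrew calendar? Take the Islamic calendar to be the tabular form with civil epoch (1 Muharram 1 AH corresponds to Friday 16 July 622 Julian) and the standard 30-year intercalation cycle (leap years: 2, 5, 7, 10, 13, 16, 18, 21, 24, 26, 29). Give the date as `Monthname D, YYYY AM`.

The source date corresponds to 19 April 1995 in the Gregorian calendar (JDN 2449827).
That day falls on 19 Nisan 5755 AM in the Hebrew calendar.

Nisan 19, 5755 AM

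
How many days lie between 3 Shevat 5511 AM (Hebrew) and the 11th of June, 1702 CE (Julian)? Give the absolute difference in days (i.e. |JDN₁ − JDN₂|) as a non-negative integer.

JDN of the first date = 2360628.
JDN of the second date = 2342875.
|2342875 − 2360628| = 17753.

17753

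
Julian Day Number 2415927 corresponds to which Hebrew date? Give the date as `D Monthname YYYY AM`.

21 Sivan 5662 AM

The Gregorian equivalent of JDN 2415927 is 26 June 1902.
In the Hebrew calendar that day is 21 Sivan 5662 AM.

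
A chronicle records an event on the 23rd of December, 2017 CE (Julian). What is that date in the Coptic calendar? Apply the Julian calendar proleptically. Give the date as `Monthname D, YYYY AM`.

Julian Day Number of the source date = 2458124.
Converting JDN 2458124 to the Coptic calendar gives 27 Koiak 1734 AM.

Koiak 27, 1734 AM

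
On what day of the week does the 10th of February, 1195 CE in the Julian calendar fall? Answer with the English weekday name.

Equivalently 17 February 1195 Gregorian, JDN 2157572.
Since JDN mod 7 = 4 (0 = Monday), the day is Friday.

Friday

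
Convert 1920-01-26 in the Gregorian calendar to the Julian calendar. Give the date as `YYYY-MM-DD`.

The Julian–Gregorian offset here is 13 days (Julian trailing).
26 January 1920 Gregorian − 13 days → 13 January 1920 Julian.

1920-01-13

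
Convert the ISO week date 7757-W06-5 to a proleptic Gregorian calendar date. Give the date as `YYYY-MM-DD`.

7757-02-11

ISO week 1 of 7757 is the week containing the first Thursday of 7757.
Week 6, day 5 (Friday) lands on 7757-02-11.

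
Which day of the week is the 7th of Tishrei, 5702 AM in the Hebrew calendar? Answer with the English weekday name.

Sunday

Equivalently 28 September 1941 Gregorian, JDN 2430266.
Since JDN mod 7 = 6 (0 = Monday), the day is Sunday.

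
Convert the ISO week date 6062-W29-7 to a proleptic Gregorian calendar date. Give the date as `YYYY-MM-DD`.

6062-07-23

ISO week 1 of 6062 is the week containing the first Thursday of 6062.
Week 29, day 7 (Sunday) lands on 6062-07-23.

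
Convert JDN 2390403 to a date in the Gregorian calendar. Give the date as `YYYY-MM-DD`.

1832-08-07

JDN 2451545 is 1 Jan 2000; 2390403 is −61142 days from there.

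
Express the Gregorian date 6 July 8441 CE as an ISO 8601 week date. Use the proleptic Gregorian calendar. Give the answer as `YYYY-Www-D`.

The weekday is Saturday (ISO weekday 6).
That Saturday belongs to ISO week 27 of ISO year 8441.

8441-W27-6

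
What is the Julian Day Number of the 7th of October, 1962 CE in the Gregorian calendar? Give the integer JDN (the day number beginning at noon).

JDN 2451545 is 1 January 2000 CE (Gregorian); the target day is −13600 days from there, so JDN = 2437945.

2437945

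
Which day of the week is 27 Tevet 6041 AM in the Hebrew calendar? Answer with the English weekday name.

Equivalently 19 January 2281 Gregorian, JDN 2554197.
Since JDN mod 7 = 2 (0 = Monday), the day is Wednesday.

Wednesday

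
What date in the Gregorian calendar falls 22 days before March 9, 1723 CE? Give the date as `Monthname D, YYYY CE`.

February 15, 1723 CE

Counting 22 days back from JDN 2350440 reaches JDN 2350418, which is February 15, 1723 CE.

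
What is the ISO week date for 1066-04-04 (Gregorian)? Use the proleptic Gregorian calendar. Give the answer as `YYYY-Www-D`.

1066-W14-3

The weekday is Wednesday (ISO weekday 3).
That Wednesday belongs to ISO week 14 of ISO year 1066.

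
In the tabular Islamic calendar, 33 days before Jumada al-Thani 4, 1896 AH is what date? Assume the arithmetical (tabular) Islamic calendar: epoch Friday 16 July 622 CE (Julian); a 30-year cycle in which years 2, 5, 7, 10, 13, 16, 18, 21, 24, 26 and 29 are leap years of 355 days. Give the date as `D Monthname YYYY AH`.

1 Jumada al-Awwal 1896 AH

The starting date is JDN 2620116; 2620116 − 33 = 2620083.
JDN 2620083 corresponds to 1 Jumada al-Awwal 1896 AH.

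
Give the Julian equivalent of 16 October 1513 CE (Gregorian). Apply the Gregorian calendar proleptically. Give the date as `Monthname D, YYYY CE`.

For dates in this range the Gregorian date is 10 days ahead of the Julian.
16 October 1513 Gregorian − 10 days → 6 October 1513 Julian.

October 6, 1513 CE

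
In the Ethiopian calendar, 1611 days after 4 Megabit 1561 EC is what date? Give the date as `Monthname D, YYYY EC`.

Counting 1611 days forward from JDN 2294194 reaches JDN 2295805, which is Nehase 4, 1565 EC.

Nehase 4, 1565 EC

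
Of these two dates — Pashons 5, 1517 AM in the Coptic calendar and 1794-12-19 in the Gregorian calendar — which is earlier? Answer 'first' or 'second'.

second

Converting both to JDN: 2378993 vs 2376658; the smaller is the second.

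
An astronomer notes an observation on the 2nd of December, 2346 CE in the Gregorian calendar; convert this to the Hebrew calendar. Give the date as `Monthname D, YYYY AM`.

Kislev 18, 6107 AM

Julian Day Number of the source date = 2578254.
Converting JDN 2578254 to the Hebrew calendar gives 18 Kislev 6107 AM.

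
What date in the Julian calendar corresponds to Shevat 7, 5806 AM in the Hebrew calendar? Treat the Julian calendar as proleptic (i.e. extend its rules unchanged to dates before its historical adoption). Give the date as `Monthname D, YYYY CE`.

The source date corresponds to 14 January 2046 in the Gregorian calendar (JDN 2468360).
That day falls on 1 January 2046 CE in the Julian calendar.

January 1, 2046 CE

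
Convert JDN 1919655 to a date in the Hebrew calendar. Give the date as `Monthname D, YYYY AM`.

The proleptic Gregorian equivalent of JDN 1919655 is 26 September 543.
In the Hebrew calendar that day is Tishrei 10, 4304 AM.

Tishrei 10, 4304 AM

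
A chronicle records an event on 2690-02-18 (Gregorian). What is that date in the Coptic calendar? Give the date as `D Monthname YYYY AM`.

6 Meshir 2406 AM

Julian Day Number of the source date = 2703611.
Converting JDN 2703611 to the Coptic calendar gives 6 Meshir 2406 AM.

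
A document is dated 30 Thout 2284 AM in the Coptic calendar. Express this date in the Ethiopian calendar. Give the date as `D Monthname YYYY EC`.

30 Meskerem 2560 EC

The source date corresponds to 15 October 2567 in the Gregorian calendar (JDN 2658925).
That day falls on 30 Meskerem 2560 EC in the Ethiopian calendar.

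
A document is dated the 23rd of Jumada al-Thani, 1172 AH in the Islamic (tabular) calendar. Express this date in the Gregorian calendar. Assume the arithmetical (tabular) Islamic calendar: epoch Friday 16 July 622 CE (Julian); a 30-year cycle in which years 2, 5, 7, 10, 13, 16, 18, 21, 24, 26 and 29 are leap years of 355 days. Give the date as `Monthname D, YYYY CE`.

February 21, 1759 CE

Julian Day Number of the source date = 2363573.
Converting JDN 2363573 to the Gregorian calendar gives 21 February 1759 CE.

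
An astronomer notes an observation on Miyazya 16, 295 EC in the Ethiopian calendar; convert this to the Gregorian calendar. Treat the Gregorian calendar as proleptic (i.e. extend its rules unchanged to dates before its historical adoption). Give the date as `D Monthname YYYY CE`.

12 April 303 CE

Julian Day Number of the source date = 1831829.
Converting JDN 1831829 to the Gregorian calendar gives 12 April 303 CE.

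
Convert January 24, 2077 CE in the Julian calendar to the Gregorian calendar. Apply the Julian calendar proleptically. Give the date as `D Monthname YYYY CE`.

6 February 2077 CE

For dates in this range the Gregorian date is 13 days ahead of the Julian.
24 January 2077 Julian + 13 days → 6 February 2077 Gregorian.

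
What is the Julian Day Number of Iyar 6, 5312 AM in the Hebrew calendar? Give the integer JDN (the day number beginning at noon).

In the proleptic Gregorian calendar the same day is 10 May 1552.
JDN 2400001 is 17 November 1858 CE (Gregorian), MJD 0; the target day is −111955 days from there, so JDN = 2288046.

2288046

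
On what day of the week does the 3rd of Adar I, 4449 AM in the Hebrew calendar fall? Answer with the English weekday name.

Friday

Equivalently 1 February 689 Gregorian, JDN 1972744.
1972744 ≡ 4 (mod 7); counting from Monday = 0 gives Friday.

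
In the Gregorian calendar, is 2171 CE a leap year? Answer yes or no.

no

2171 is not divisible by 4, so it is a common year.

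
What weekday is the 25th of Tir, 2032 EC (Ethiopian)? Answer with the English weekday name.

Friday

This is JDN 2466188 (3 February 2040 Gregorian).
Since JDN mod 7 = 4 (0 = Monday), the day is Friday.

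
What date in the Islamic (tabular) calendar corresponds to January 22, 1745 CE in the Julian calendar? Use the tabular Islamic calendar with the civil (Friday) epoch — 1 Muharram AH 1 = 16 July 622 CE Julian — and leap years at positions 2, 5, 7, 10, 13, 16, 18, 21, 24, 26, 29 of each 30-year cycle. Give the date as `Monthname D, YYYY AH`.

Dhu al-Hijjah 29, 1157 AH

The source date corresponds to 2 February 1745 in the Gregorian calendar (JDN 2358441).
That day falls on 29 Dhu al-Hijjah 1157 AH in the tabular Islamic calendar.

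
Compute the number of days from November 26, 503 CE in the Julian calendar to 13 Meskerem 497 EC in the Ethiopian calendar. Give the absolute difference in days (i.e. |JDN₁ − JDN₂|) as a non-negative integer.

JDN of the first date = 1905108.
JDN of the second date = 1905397.
|1905397 − 1905108| = 289.

289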